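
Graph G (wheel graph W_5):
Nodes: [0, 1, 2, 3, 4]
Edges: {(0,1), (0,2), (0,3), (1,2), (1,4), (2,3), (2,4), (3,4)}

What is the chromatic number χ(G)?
Clique number ω(G) = 3 (lower bound: χ ≥ ω).
The clique on [0, 1, 2] has size 3, forcing χ ≥ 3, and the coloring below uses 3 colors, so χ(G) = 3.
A valid 3-coloring: color 1: [2]; color 2: [1, 3]; color 3: [0, 4].

χ(G) = 3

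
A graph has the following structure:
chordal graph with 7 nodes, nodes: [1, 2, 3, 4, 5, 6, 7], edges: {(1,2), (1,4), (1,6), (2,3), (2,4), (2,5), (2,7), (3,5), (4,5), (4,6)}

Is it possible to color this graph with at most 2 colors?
No, G is not 2-colorable

The clique on vertices [2, 3, 5] has size 3 > 2, so it alone needs 3 colors.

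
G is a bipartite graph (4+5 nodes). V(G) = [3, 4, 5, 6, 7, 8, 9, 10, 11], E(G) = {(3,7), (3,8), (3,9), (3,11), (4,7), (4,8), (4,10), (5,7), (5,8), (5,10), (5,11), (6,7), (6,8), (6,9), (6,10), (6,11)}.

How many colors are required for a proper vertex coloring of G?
Clique number ω(G) = 2 (lower bound: χ ≥ ω).
The graph is bipartite (no odd cycle), so 2 colors suffice: χ(G) = 2.
A valid 2-coloring: color 1: [3, 4, 5, 6]; color 2: [7, 8, 9, 10, 11].

χ(G) = 2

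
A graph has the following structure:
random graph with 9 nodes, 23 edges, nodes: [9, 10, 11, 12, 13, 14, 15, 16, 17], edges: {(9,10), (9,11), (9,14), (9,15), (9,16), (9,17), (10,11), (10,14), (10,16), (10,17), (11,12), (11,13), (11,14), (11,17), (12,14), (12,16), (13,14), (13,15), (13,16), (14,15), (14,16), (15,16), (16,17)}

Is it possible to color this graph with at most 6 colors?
A valid 6-coloring: color 1: [11, 16]; color 2: [14, 17]; color 3: [9, 12, 13]; color 4: [10, 15].
(χ(G) = 4 ≤ 6.)

Yes, G is 6-colorable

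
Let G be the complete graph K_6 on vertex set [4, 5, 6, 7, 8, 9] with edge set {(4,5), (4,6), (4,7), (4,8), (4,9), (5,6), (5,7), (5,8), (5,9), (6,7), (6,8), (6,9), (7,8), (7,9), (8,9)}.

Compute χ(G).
χ(G) = 6

Clique number ω(G) = 6 (lower bound: χ ≥ ω).
The clique on [4, 5, 6, 7, 8, 9] has size 6, forcing χ ≥ 6, and the coloring below uses 6 colors, so χ(G) = 6.
A valid 6-coloring: color 1: [8]; color 2: [5]; color 3: [6]; color 4: [9]; color 5: [7]; color 6: [4].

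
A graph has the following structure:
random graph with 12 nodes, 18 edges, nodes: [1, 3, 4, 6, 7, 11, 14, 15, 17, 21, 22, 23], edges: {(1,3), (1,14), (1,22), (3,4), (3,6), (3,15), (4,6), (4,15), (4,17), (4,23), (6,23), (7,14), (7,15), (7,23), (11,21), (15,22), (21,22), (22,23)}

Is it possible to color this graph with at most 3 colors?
Yes, G is 3-colorable

A valid 3-coloring: color 1: [4, 7, 11, 22]; color 2: [1, 6, 15, 17, 21]; color 3: [3, 14, 23].
(χ(G) = 3 ≤ 3.)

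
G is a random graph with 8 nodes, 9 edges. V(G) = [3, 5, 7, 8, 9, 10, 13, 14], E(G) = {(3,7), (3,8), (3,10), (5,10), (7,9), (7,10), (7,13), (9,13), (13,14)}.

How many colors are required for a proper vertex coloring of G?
χ(G) = 3

Clique number ω(G) = 3 (lower bound: χ ≥ ω).
The clique on [7, 9, 13] has size 3, forcing χ ≥ 3, and the coloring below uses 3 colors, so χ(G) = 3.
A valid 3-coloring: color 1: [5, 7, 8, 14]; color 2: [3, 13]; color 3: [9, 10].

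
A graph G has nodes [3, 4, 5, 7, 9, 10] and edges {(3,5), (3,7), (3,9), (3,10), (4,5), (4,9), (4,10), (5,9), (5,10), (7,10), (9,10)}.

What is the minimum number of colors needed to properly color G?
χ(G) = 4

Clique number ω(G) = 4 (lower bound: χ ≥ ω).
The clique on [3, 5, 9, 10] has size 4, forcing χ ≥ 4, and the coloring below uses 4 colors, so χ(G) = 4.
A valid 4-coloring: color 1: [10]; color 2: [5, 7]; color 3: [3, 4]; color 4: [9].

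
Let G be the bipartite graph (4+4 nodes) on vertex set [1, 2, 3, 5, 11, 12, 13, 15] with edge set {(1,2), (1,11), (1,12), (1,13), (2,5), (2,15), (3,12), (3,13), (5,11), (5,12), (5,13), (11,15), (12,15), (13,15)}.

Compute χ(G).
Clique number ω(G) = 2 (lower bound: χ ≥ ω).
The graph is bipartite (no odd cycle), so 2 colors suffice: χ(G) = 2.
A valid 2-coloring: color 1: [1, 3, 5, 15]; color 2: [2, 11, 12, 13].

χ(G) = 2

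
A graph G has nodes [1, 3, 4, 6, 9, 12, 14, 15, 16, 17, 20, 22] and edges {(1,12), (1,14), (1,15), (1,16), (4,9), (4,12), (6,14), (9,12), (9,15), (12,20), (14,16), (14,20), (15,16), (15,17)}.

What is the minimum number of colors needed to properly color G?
Clique number ω(G) = 3 (lower bound: χ ≥ ω).
The clique on [1, 14, 16] has size 3, forcing χ ≥ 3, and the coloring below uses 3 colors, so χ(G) = 3.
A valid 3-coloring: color 1: [3, 12, 14, 15, 22]; color 2: [1, 6, 9, 17, 20]; color 3: [4, 16].

χ(G) = 3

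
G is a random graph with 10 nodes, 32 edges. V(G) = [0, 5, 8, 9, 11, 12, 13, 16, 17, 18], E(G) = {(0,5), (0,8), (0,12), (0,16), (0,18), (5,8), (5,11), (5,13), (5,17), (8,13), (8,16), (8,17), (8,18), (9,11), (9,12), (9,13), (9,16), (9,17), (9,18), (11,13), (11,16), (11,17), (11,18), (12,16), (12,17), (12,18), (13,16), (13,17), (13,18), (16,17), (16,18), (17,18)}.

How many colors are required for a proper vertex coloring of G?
Clique number ω(G) = 6 (lower bound: χ ≥ ω).
The clique on [9, 11, 13, 16, 17, 18] has size 6, forcing χ ≥ 6, and the coloring below uses 6 colors, so χ(G) = 6.
A valid 6-coloring: color 1: [5, 18]; color 2: [16]; color 3: [0, 17]; color 4: [12, 13]; color 5: [8, 9]; color 6: [11].

χ(G) = 6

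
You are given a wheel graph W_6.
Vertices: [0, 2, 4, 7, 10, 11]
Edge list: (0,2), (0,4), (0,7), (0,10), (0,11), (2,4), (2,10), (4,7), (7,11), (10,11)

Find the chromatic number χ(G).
Clique number ω(G) = 3 (lower bound: χ ≥ ω).
Odd cycle [7, 4, 2, 10, 11] needs 3 colors (χ ≥ 3).
Vertex 0 is adjacent to every vertex of [2, 4, 7, 10, 11], which already need 3 colors among themselves, so 0 needs a new color (χ ≥ 4).
The coloring below uses 4 colors, so χ(G) = 4.
A valid 4-coloring: color 1: [0]; color 2: [7, 10]; color 3: [4, 11]; color 4: [2].

χ(G) = 4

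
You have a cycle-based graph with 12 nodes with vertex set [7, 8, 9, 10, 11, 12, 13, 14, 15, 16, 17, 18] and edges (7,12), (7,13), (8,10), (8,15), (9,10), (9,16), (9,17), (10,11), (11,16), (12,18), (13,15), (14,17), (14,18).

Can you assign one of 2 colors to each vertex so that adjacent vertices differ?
Yes, G is 2-colorable

A valid 2-coloring: color 1: [7, 10, 15, 16, 17, 18]; color 2: [8, 9, 11, 12, 13, 14].
(χ(G) = 2 ≤ 2.)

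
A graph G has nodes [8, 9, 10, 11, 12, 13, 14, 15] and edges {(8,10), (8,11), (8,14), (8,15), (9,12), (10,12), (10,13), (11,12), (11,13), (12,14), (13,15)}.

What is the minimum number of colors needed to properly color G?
Clique number ω(G) = 2 (lower bound: χ ≥ ω).
The graph is bipartite (no odd cycle), so 2 colors suffice: χ(G) = 2.
A valid 2-coloring: color 1: [8, 12, 13]; color 2: [9, 10, 11, 14, 15].

χ(G) = 2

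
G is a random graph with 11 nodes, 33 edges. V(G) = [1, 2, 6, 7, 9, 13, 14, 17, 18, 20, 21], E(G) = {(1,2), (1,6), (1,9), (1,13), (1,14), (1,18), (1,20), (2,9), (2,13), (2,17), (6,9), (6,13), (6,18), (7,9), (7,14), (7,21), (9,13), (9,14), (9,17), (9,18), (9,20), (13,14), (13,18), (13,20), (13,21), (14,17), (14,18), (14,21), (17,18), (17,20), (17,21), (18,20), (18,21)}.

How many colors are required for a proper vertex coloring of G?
χ(G) = 5

Clique number ω(G) = 5 (lower bound: χ ≥ ω).
The clique on [1, 9, 13, 18, 20] has size 5, forcing χ ≥ 5, and the coloring below uses 5 colors, so χ(G) = 5.
A valid 5-coloring: color 1: [9, 21]; color 2: [7, 13, 17]; color 3: [2, 18]; color 4: [1]; color 5: [6, 14, 20].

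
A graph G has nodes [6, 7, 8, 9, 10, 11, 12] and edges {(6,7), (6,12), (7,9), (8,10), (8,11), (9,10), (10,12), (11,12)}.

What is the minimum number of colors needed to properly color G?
χ(G) = 3

Clique number ω(G) = 2 (lower bound: χ ≥ ω).
Odd cycle [9, 10, 12, 6, 7] needs 3 colors (χ ≥ 3).
The coloring below uses 3 colors, so χ(G) = 3.
A valid 3-coloring: color 1: [6, 10, 11]; color 2: [7, 8, 12]; color 3: [9].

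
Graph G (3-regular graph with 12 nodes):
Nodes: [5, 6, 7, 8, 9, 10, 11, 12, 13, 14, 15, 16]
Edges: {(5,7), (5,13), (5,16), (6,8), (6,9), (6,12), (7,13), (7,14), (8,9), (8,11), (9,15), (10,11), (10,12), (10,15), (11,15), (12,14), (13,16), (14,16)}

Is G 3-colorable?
Yes, G is 3-colorable

A valid 3-coloring: color 1: [7, 8, 12, 15, 16]; color 2: [5, 6, 11, 14]; color 3: [9, 10, 13].
(χ(G) = 3 ≤ 3.)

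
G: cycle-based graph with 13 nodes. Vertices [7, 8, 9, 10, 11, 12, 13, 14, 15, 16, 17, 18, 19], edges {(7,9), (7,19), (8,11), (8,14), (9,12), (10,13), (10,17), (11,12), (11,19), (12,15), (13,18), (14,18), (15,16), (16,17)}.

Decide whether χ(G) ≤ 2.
Odd cycle [7, 19, 11, 12, 9] needs 3 colors (χ ≥ 3).
Hence χ(G) ≥ 3 > 2, so no proper 2-coloring exists.

No, G is not 2-colorable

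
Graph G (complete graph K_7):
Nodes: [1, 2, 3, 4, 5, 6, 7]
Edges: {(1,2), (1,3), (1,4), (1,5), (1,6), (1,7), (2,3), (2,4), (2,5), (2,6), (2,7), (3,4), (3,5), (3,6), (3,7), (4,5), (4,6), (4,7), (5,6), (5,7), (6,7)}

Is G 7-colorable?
A valid 7-coloring: color 1: [7]; color 2: [5]; color 3: [2]; color 4: [6]; color 5: [1]; color 6: [4]; color 7: [3].
(χ(G) = 7 ≤ 7.)

Yes, G is 7-colorable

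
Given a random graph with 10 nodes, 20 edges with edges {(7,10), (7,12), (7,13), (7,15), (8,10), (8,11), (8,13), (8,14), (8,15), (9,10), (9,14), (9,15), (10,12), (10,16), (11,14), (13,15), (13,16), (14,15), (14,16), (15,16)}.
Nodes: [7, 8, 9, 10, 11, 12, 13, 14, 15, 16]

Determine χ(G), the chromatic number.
Clique number ω(G) = 3 (lower bound: χ ≥ ω).
The clique on [7, 10, 12] has size 3, forcing χ ≥ 3, and the coloring below uses 3 colors, so χ(G) = 3.
A valid 3-coloring: color 1: [11, 12, 15]; color 2: [7, 8, 9, 16]; color 3: [10, 13, 14].

χ(G) = 3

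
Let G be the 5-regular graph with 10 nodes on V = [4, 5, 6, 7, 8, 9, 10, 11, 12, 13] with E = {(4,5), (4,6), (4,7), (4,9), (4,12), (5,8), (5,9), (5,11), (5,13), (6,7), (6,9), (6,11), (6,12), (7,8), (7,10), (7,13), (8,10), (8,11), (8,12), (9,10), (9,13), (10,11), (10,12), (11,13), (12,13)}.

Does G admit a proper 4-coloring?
Yes, G is 4-colorable

A valid 4-coloring: color 1: [7, 9, 11, 12]; color 2: [5, 6, 10]; color 3: [4, 8, 13].
(χ(G) = 3 ≤ 4.)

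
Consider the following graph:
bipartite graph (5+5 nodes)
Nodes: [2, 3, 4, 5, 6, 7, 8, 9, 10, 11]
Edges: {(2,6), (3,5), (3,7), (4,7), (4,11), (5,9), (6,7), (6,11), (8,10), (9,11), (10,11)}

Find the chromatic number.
Clique number ω(G) = 2 (lower bound: χ ≥ ω).
The graph is bipartite (no odd cycle), so 2 colors suffice: χ(G) = 2.
A valid 2-coloring: color 1: [2, 5, 7, 8, 11]; color 2: [3, 4, 6, 9, 10].

χ(G) = 2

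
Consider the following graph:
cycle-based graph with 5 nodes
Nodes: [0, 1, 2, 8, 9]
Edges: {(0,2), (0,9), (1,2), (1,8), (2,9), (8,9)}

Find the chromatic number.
Clique number ω(G) = 3 (lower bound: χ ≥ ω).
The clique on [0, 2, 9] has size 3, forcing χ ≥ 3, and the coloring below uses 3 colors, so χ(G) = 3.
A valid 3-coloring: color 1: [2, 8]; color 2: [1, 9]; color 3: [0].

χ(G) = 3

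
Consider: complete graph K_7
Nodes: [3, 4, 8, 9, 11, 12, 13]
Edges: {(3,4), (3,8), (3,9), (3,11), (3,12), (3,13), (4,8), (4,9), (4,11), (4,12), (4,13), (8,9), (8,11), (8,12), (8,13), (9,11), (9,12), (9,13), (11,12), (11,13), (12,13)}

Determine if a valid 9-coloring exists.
A valid 9-coloring: color 1: [4]; color 2: [12]; color 3: [11]; color 4: [3]; color 5: [8]; color 6: [13]; color 7: [9].
(χ(G) = 7 ≤ 9.)

Yes, G is 9-colorable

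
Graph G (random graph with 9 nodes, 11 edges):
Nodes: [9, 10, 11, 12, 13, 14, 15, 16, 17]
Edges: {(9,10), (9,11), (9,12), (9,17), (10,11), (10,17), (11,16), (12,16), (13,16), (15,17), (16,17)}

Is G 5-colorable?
A valid 5-coloring: color 1: [11, 12, 13, 14, 17]; color 2: [9, 15, 16]; color 3: [10].
(χ(G) = 3 ≤ 5.)

Yes, G is 5-colorable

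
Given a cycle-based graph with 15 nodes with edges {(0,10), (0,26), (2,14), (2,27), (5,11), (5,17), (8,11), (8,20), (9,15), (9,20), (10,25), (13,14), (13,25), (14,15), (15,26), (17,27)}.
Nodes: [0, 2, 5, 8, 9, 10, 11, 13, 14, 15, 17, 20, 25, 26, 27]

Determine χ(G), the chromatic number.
χ(G) = 3

Clique number ω(G) = 2 (lower bound: χ ≥ ω).
Odd cycle [0, 10, 25, 13, 14, 15, 26] needs 3 colors (χ ≥ 3).
The coloring below uses 3 colors, so χ(G) = 3.
A valid 3-coloring: color 1: [2, 10, 11, 13, 15, 17, 20]; color 2: [0, 5, 8, 9, 14, 25, 27]; color 3: [26].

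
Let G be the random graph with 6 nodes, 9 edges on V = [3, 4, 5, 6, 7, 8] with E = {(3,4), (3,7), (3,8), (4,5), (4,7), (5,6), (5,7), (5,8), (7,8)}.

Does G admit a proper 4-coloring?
A valid 4-coloring: color 1: [6, 7]; color 2: [3, 5]; color 3: [4, 8].
(χ(G) = 3 ≤ 4.)

Yes, G is 4-colorable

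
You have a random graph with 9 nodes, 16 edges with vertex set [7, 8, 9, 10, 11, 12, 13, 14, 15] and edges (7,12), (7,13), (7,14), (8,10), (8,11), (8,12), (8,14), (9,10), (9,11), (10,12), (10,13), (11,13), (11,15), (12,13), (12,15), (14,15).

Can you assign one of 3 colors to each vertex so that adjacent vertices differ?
A valid 3-coloring: color 1: [11, 12, 14]; color 2: [8, 9, 13, 15]; color 3: [7, 10].
(χ(G) = 3 ≤ 3.)

Yes, G is 3-colorable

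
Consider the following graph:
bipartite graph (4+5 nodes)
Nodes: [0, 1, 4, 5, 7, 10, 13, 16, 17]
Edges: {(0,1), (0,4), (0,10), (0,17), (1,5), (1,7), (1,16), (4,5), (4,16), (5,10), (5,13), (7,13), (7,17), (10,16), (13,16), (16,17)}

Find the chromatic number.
Clique number ω(G) = 2 (lower bound: χ ≥ ω).
The graph is bipartite (no odd cycle), so 2 colors suffice: χ(G) = 2.
A valid 2-coloring: color 1: [0, 5, 7, 16]; color 2: [1, 4, 10, 13, 17].

χ(G) = 2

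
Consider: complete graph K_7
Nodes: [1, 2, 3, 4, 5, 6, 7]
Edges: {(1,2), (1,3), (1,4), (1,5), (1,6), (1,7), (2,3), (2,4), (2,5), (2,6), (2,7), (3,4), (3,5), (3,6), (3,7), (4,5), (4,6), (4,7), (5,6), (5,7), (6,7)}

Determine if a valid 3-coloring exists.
No, G is not 3-colorable

The clique on vertices [1, 2, 3, 4, 5, 6, 7] has size 7 > 3, so it alone needs 7 colors.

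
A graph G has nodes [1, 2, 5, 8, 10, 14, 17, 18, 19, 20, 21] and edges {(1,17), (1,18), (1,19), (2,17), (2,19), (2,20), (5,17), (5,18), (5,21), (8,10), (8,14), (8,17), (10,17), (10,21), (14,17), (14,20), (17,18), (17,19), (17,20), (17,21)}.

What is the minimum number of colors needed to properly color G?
χ(G) = 3

Clique number ω(G) = 3 (lower bound: χ ≥ ω).
The clique on [1, 17, 18] has size 3, forcing χ ≥ 3, and the coloring below uses 3 colors, so χ(G) = 3.
A valid 3-coloring: color 1: [17]; color 2: [1, 2, 5, 10, 14]; color 3: [8, 18, 19, 20, 21].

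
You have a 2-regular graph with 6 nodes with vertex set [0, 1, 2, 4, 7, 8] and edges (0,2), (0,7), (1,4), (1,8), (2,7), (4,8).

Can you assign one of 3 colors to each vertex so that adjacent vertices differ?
Yes, G is 3-colorable

A valid 3-coloring: color 1: [2, 4]; color 2: [0, 8]; color 3: [1, 7].
(χ(G) = 3 ≤ 3.)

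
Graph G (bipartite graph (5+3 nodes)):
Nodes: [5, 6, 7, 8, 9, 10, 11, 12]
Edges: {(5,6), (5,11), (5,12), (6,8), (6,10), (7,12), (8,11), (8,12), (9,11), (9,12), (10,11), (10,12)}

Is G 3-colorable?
A valid 3-coloring: color 1: [6, 11, 12]; color 2: [5, 7, 8, 9, 10].
(χ(G) = 2 ≤ 3.)

Yes, G is 3-colorable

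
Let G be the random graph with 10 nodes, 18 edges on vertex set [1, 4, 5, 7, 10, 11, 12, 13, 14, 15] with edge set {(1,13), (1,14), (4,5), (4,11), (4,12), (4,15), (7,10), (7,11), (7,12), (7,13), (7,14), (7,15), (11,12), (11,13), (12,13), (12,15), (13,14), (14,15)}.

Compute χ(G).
Clique number ω(G) = 4 (lower bound: χ ≥ ω).
The clique on [7, 11, 12, 13] has size 4, forcing χ ≥ 4, and the coloring below uses 4 colors, so χ(G) = 4.
A valid 4-coloring: color 1: [1, 4, 7]; color 2: [5, 10, 12, 14]; color 3: [13, 15]; color 4: [11].

χ(G) = 4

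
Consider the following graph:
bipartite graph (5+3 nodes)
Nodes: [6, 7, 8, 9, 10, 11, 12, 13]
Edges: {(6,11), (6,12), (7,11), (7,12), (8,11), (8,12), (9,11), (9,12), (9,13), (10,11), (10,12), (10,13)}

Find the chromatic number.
Clique number ω(G) = 2 (lower bound: χ ≥ ω).
The graph is bipartite (no odd cycle), so 2 colors suffice: χ(G) = 2.
A valid 2-coloring: color 1: [11, 12, 13]; color 2: [6, 7, 8, 9, 10].

χ(G) = 2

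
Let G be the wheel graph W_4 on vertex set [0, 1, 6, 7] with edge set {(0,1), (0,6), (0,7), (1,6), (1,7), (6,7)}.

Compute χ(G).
Clique number ω(G) = 4 (lower bound: χ ≥ ω).
The clique on [0, 1, 6, 7] has size 4, forcing χ ≥ 4, and the coloring below uses 4 colors, so χ(G) = 4.
A valid 4-coloring: color 1: [6]; color 2: [1]; color 3: [7]; color 4: [0].

χ(G) = 4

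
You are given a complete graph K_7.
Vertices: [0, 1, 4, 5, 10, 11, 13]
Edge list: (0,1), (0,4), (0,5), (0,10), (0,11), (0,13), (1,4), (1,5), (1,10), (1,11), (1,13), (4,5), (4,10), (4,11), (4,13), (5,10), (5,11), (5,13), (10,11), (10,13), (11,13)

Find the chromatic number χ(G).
Clique number ω(G) = 7 (lower bound: χ ≥ ω).
The clique on [0, 1, 4, 5, 10, 11, 13] has size 7, forcing χ ≥ 7, and the coloring below uses 7 colors, so χ(G) = 7.
A valid 7-coloring: color 1: [0]; color 2: [11]; color 3: [13]; color 4: [5]; color 5: [1]; color 6: [10]; color 7: [4].

χ(G) = 7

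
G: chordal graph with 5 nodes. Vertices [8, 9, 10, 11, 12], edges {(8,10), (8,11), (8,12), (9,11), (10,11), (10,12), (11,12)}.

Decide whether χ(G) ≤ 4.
Yes, G is 4-colorable

A valid 4-coloring: color 1: [11]; color 2: [8, 9]; color 3: [12]; color 4: [10].
(χ(G) = 4 ≤ 4.)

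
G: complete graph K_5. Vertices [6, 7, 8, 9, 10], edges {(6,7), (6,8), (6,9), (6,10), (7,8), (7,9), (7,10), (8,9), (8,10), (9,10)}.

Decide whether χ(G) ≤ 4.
No, G is not 4-colorable

The clique on vertices [6, 7, 8, 9, 10] has size 5 > 4, so it alone needs 5 colors.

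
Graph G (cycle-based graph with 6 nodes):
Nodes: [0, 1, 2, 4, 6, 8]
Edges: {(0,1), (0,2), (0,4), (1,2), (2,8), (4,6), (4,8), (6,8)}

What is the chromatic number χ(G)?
χ(G) = 3

Clique number ω(G) = 3 (lower bound: χ ≥ ω).
The clique on [0, 1, 2] has size 3, forcing χ ≥ 3, and the coloring below uses 3 colors, so χ(G) = 3.
A valid 3-coloring: color 1: [2, 4]; color 2: [0, 6]; color 3: [1, 8].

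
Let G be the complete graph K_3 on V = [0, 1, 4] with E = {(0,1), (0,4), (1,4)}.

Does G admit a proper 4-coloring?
Yes, G is 4-colorable

A valid 4-coloring: color 1: [1]; color 2: [4]; color 3: [0].
(χ(G) = 3 ≤ 4.)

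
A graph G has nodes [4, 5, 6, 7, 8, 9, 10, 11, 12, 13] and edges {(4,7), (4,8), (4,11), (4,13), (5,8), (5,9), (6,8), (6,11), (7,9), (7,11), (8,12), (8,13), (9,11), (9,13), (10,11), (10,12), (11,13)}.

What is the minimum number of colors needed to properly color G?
χ(G) = 3

Clique number ω(G) = 3 (lower bound: χ ≥ ω).
The clique on [4, 8, 13] has size 3, forcing χ ≥ 3, and the coloring below uses 3 colors, so χ(G) = 3.
A valid 3-coloring: color 1: [8, 11]; color 2: [5, 6, 7, 12, 13]; color 3: [4, 9, 10].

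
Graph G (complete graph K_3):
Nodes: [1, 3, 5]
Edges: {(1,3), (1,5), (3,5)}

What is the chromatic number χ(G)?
χ(G) = 3

Clique number ω(G) = 3 (lower bound: χ ≥ ω).
The clique on [1, 3, 5] has size 3, forcing χ ≥ 3, and the coloring below uses 3 colors, so χ(G) = 3.
A valid 3-coloring: color 1: [1]; color 2: [5]; color 3: [3].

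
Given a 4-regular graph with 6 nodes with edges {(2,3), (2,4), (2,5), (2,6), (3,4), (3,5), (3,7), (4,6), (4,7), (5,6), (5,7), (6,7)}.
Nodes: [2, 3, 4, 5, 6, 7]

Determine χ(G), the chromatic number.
χ(G) = 3

Clique number ω(G) = 3 (lower bound: χ ≥ ω).
The clique on [2, 3, 4] has size 3, forcing χ ≥ 3, and the coloring below uses 3 colors, so χ(G) = 3.
A valid 3-coloring: color 1: [4, 5]; color 2: [2, 7]; color 3: [3, 6].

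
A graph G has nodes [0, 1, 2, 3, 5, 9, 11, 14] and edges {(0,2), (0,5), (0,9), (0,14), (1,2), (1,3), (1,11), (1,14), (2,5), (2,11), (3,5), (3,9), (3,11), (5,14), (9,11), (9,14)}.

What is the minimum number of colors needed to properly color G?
Clique number ω(G) = 3 (lower bound: χ ≥ ω).
The clique on [0, 9, 14] has size 3, forcing χ ≥ 3, and the coloring below uses 3 colors, so χ(G) = 3.
A valid 3-coloring: color 1: [1, 5, 9]; color 2: [0, 11]; color 3: [2, 3, 14].

χ(G) = 3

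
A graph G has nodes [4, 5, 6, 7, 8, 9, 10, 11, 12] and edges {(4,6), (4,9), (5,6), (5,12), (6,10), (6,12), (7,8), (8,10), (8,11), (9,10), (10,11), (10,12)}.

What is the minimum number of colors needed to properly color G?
χ(G) = 3

Clique number ω(G) = 3 (lower bound: χ ≥ ω).
The clique on [8, 10, 11] has size 3, forcing χ ≥ 3, and the coloring below uses 3 colors, so χ(G) = 3.
A valid 3-coloring: color 1: [4, 5, 7, 10]; color 2: [6, 8, 9]; color 3: [11, 12].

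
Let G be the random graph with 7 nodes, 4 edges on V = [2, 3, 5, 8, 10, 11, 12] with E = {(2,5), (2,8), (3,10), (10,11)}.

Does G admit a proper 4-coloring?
A valid 4-coloring: color 1: [2, 10, 12]; color 2: [3, 5, 8, 11].
(χ(G) = 2 ≤ 4.)

Yes, G is 4-colorable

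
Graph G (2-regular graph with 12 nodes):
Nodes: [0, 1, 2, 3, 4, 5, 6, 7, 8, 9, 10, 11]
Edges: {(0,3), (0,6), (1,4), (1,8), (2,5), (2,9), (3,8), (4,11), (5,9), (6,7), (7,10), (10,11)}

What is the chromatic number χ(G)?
χ(G) = 3

Clique number ω(G) = 3 (lower bound: χ ≥ ω).
The clique on [2, 5, 9] has size 3, forcing χ ≥ 3, and the coloring below uses 3 colors, so χ(G) = 3.
A valid 3-coloring: color 1: [0, 4, 8, 9, 10]; color 2: [1, 2, 3, 6, 11]; color 3: [5, 7].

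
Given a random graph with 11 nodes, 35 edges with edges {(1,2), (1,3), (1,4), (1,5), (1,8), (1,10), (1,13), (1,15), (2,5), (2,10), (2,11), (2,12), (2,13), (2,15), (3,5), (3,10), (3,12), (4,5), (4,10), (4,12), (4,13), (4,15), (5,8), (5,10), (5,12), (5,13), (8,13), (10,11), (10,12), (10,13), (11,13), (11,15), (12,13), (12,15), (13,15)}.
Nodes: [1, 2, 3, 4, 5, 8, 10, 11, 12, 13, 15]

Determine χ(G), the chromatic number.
χ(G) = 5

Clique number ω(G) = 5 (lower bound: χ ≥ ω).
The clique on [1, 2, 5, 10, 13] has size 5, forcing χ ≥ 5, and the coloring below uses 5 colors, so χ(G) = 5.
A valid 5-coloring: color 1: [3, 13]; color 2: [8, 10, 15]; color 3: [1, 11, 12]; color 4: [5]; color 5: [2, 4].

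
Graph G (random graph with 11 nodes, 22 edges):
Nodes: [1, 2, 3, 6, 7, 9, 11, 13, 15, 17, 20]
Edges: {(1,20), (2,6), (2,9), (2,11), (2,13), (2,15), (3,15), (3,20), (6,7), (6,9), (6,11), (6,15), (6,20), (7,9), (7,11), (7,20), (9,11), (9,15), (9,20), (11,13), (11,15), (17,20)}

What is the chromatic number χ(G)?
χ(G) = 5

Clique number ω(G) = 5 (lower bound: χ ≥ ω).
The clique on [2, 6, 9, 11, 15] has size 5, forcing χ ≥ 5, and the coloring below uses 5 colors, so χ(G) = 5.
A valid 5-coloring: color 1: [1, 3, 6, 13, 17]; color 2: [9]; color 3: [11, 20]; color 4: [7, 15]; color 5: [2].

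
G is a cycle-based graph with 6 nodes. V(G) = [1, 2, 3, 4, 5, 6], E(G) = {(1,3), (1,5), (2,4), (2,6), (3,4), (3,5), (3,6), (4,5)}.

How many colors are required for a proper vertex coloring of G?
Clique number ω(G) = 3 (lower bound: χ ≥ ω).
The clique on [1, 3, 5] has size 3, forcing χ ≥ 3, and the coloring below uses 3 colors, so χ(G) = 3.
A valid 3-coloring: color 1: [2, 3]; color 2: [5, 6]; color 3: [1, 4].

χ(G) = 3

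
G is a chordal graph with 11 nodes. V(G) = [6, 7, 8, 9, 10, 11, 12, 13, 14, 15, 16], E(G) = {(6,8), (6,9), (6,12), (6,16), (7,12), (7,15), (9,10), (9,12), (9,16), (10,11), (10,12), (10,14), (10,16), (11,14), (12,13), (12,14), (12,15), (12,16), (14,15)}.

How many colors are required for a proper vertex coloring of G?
χ(G) = 4

Clique number ω(G) = 4 (lower bound: χ ≥ ω).
The clique on [9, 10, 12, 16] has size 4, forcing χ ≥ 4, and the coloring below uses 4 colors, so χ(G) = 4.
A valid 4-coloring: color 1: [8, 11, 12]; color 2: [6, 10, 13, 15]; color 3: [7, 9, 14]; color 4: [16].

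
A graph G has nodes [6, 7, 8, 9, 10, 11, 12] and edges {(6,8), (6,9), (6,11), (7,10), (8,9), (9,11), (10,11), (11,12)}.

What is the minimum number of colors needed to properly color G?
Clique number ω(G) = 3 (lower bound: χ ≥ ω).
The clique on [6, 8, 9] has size 3, forcing χ ≥ 3, and the coloring below uses 3 colors, so χ(G) = 3.
A valid 3-coloring: color 1: [7, 8, 11]; color 2: [9, 10, 12]; color 3: [6].

χ(G) = 3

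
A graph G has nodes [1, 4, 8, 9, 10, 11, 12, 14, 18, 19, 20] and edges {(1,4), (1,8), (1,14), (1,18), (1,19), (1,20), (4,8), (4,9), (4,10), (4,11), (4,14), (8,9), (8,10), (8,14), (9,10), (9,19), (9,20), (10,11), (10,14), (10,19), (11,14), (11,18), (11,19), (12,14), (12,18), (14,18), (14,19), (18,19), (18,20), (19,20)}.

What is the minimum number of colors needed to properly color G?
Clique number ω(G) = 4 (lower bound: χ ≥ ω).
Suppose a proper 4-coloring c exists. The clique [1, 4, 8, 14] takes 4 distinct colors; by symmetry let c(1) = 1, c(4) = 2, c(8) = 3, c(14) = 4.
- Vertex 10: neighbors [4, 8, 14] already have colors [2, 3, 4] ⇒ c(10) = 1.
- Vertex 9: neighbors [10, 4, 8] already have colors [1, 2, 3] ⇒ c(9) = 4.
- Vertex 11: neighbors [10, 4, 14] already have colors [1, 2, 4] ⇒ c(11) = 3.
- Vertex 18: neighbors [1, 11, 14] already have colors [1, 3, 4] ⇒ c(18) = 2.
- Vertex 19: neighbors [1, 18, 11, 9] already have colors [1, 2, 3, 4] — all 4 colors blocked. Contradiction.
The forced assignments end in a contradiction, so G has no proper 4-coloring (χ ≥ 5).
The coloring below uses 5 colors, so χ(G) = 5.
A valid 5-coloring: color 1: [14, 20]; color 2: [4, 12, 19]; color 3: [10, 18]; color 4: [1, 9, 11]; color 5: [8].

χ(G) = 5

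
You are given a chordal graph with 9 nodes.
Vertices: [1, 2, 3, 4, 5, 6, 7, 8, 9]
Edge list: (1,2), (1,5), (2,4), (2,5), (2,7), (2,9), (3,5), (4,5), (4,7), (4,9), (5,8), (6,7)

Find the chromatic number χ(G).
Clique number ω(G) = 3 (lower bound: χ ≥ ω).
The clique on [1, 2, 5] has size 3, forcing χ ≥ 3, and the coloring below uses 3 colors, so χ(G) = 3.
A valid 3-coloring: color 1: [2, 3, 6, 8]; color 2: [5, 7, 9]; color 3: [1, 4].

χ(G) = 3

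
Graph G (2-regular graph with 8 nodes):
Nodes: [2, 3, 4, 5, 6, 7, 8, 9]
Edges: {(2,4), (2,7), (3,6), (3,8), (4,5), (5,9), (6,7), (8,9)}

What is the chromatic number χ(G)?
Clique number ω(G) = 2 (lower bound: χ ≥ ω).
The graph is bipartite (no odd cycle), so 2 colors suffice: χ(G) = 2.
A valid 2-coloring: color 1: [2, 5, 6, 8]; color 2: [3, 4, 7, 9].

χ(G) = 2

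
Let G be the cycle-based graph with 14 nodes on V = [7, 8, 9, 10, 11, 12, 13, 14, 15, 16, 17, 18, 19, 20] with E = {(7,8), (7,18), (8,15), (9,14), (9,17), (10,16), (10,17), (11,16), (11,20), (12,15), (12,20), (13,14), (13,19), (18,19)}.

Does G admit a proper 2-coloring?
Yes, G is 2-colorable

A valid 2-coloring: color 1: [7, 14, 15, 16, 17, 19, 20]; color 2: [8, 9, 10, 11, 12, 13, 18].
(χ(G) = 2 ≤ 2.)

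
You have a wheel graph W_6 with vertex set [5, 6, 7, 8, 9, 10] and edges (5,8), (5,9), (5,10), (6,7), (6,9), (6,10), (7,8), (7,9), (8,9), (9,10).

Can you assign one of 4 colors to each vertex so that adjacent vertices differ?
A valid 4-coloring: color 1: [9]; color 2: [8, 10]; color 3: [5, 7]; color 4: [6].
(χ(G) = 4 ≤ 4.)

Yes, G is 4-colorable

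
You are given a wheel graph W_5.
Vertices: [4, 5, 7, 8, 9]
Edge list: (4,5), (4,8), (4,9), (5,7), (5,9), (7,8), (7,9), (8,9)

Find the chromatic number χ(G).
Clique number ω(G) = 3 (lower bound: χ ≥ ω).
The clique on [4, 8, 9] has size 3, forcing χ ≥ 3, and the coloring below uses 3 colors, so χ(G) = 3.
A valid 3-coloring: color 1: [9]; color 2: [4, 7]; color 3: [5, 8].

χ(G) = 3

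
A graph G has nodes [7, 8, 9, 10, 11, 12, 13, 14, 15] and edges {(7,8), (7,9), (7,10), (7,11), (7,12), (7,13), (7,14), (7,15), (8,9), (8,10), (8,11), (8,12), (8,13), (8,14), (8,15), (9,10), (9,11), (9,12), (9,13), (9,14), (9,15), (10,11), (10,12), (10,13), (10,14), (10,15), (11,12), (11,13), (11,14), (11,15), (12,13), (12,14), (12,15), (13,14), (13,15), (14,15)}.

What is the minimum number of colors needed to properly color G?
χ(G) = 9

Clique number ω(G) = 9 (lower bound: χ ≥ ω).
The clique on [7, 8, 9, 10, 11, 12, 13, 14, 15] has size 9, forcing χ ≥ 9, and the coloring below uses 9 colors, so χ(G) = 9.
A valid 9-coloring: color 1: [14]; color 2: [11]; color 3: [12]; color 4: [13]; color 5: [15]; color 6: [8]; color 7: [10]; color 8: [9]; color 9: [7].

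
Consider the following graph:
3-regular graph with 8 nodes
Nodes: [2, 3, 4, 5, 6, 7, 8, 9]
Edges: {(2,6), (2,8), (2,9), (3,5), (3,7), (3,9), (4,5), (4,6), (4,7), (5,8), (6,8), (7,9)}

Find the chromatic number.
Clique number ω(G) = 3 (lower bound: χ ≥ ω).
The clique on [2, 6, 8] has size 3, forcing χ ≥ 3, and the coloring below uses 3 colors, so χ(G) = 3.
A valid 3-coloring: color 1: [4, 8, 9]; color 2: [5, 6, 7]; color 3: [2, 3].

χ(G) = 3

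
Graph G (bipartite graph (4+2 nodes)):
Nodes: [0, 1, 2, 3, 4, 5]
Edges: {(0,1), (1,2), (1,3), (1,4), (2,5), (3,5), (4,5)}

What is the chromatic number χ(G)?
χ(G) = 2

Clique number ω(G) = 2 (lower bound: χ ≥ ω).
The graph is bipartite (no odd cycle), so 2 colors suffice: χ(G) = 2.
A valid 2-coloring: color 1: [1, 5]; color 2: [0, 2, 3, 4].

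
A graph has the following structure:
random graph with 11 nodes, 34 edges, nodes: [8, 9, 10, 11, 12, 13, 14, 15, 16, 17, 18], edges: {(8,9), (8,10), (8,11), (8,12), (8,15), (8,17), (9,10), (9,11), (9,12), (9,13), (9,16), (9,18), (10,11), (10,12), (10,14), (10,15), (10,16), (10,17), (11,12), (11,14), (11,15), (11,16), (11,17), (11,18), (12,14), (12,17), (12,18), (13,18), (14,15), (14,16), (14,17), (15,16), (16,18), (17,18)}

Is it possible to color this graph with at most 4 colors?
No, G is not 4-colorable

The clique on vertices [8, 9, 10, 11, 12] has size 5 > 4, so it alone needs 5 colors.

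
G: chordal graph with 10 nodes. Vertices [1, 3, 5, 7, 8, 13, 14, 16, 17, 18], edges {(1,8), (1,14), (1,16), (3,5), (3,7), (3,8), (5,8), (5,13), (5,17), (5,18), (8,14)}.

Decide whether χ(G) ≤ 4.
Yes, G is 4-colorable

A valid 4-coloring: color 1: [1, 5, 7]; color 2: [8, 13, 16, 17, 18]; color 3: [3, 14].
(χ(G) = 3 ≤ 4.)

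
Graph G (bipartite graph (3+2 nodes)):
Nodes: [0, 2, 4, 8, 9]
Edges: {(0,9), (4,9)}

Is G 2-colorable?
A valid 2-coloring: color 1: [2, 8, 9]; color 2: [0, 4].
(χ(G) = 2 ≤ 2.)

Yes, G is 2-colorable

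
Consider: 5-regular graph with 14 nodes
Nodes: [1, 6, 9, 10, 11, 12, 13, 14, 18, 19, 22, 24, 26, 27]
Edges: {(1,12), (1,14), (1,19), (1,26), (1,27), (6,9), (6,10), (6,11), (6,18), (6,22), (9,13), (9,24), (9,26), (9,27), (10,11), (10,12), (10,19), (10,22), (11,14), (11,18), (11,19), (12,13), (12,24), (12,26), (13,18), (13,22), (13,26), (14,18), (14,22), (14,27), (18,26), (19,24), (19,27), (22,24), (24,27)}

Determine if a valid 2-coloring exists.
The clique on vertices [1, 12, 26] has size 3 > 2, so it alone needs 3 colors.

No, G is not 2-colorable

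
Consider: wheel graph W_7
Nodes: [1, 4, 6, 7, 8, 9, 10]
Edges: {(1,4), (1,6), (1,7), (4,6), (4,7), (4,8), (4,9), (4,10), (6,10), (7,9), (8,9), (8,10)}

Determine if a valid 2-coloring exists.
The clique on vertices [4, 8, 9] has size 3 > 2, so it alone needs 3 colors.

No, G is not 2-colorable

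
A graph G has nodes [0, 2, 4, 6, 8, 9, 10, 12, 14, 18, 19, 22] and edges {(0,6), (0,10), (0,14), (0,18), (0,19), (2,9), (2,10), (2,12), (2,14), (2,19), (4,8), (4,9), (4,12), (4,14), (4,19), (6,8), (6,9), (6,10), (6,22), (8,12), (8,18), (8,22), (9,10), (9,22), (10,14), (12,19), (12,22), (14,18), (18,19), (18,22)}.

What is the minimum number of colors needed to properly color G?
χ(G) = 4

Clique number ω(G) = 3 (lower bound: χ ≥ ω).
Odd cycle [9, 2, 14, 0, 6] needs 3 colors (χ ≥ 3).
Vertex 10 is adjacent to every vertex of [0, 2, 6, 9, 14], which already need 3 colors among themselves, so 10 needs a new color (χ ≥ 4).
The coloring below uses 4 colors, so χ(G) = 4.
A valid 4-coloring: color 1: [6, 12, 14]; color 2: [0, 8, 9]; color 3: [10, 19, 22]; color 4: [2, 4, 18].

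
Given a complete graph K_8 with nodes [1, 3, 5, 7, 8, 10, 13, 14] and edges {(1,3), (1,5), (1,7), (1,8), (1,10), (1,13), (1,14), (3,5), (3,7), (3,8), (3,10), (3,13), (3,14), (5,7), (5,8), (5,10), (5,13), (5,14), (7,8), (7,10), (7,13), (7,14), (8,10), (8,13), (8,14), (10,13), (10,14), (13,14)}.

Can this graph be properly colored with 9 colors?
Yes, G is 9-colorable

A valid 9-coloring: color 1: [13]; color 2: [3]; color 3: [8]; color 4: [7]; color 5: [10]; color 6: [14]; color 7: [1]; color 8: [5].
(χ(G) = 8 ≤ 9.)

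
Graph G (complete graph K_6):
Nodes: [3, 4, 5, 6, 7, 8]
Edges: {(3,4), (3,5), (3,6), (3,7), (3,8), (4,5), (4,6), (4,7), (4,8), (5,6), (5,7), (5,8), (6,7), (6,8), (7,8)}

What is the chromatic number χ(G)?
χ(G) = 6

Clique number ω(G) = 6 (lower bound: χ ≥ ω).
The clique on [3, 4, 5, 6, 7, 8] has size 6, forcing χ ≥ 6, and the coloring below uses 6 colors, so χ(G) = 6.
A valid 6-coloring: color 1: [3]; color 2: [8]; color 3: [7]; color 4: [4]; color 5: [5]; color 6: [6].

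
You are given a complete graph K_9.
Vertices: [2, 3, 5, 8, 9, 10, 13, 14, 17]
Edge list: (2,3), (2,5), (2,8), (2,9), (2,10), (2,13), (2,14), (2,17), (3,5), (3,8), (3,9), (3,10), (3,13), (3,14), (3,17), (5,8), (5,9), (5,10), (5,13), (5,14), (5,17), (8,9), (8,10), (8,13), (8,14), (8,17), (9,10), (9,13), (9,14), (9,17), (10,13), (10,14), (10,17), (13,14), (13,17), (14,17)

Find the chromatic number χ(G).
χ(G) = 9

Clique number ω(G) = 9 (lower bound: χ ≥ ω).
The clique on [2, 3, 5, 8, 9, 10, 13, 14, 17] has size 9, forcing χ ≥ 9, and the coloring below uses 9 colors, so χ(G) = 9.
A valid 9-coloring: color 1: [14]; color 2: [10]; color 3: [17]; color 4: [3]; color 5: [8]; color 6: [13]; color 7: [9]; color 8: [2]; color 9: [5].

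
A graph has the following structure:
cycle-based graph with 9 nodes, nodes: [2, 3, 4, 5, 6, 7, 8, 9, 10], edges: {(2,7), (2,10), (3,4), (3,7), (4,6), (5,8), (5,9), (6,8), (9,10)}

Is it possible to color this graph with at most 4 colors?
A valid 4-coloring: color 1: [2, 3, 8, 9]; color 2: [5, 6, 7, 10]; color 3: [4].
(χ(G) = 3 ≤ 4.)

Yes, G is 4-colorable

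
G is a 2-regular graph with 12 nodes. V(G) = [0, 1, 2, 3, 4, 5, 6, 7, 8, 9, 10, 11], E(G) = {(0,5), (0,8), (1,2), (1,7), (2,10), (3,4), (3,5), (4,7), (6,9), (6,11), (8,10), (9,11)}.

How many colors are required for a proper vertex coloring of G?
χ(G) = 3

Clique number ω(G) = 3 (lower bound: χ ≥ ω).
The clique on [6, 9, 11] has size 3, forcing χ ≥ 3, and the coloring below uses 3 colors, so χ(G) = 3.
A valid 3-coloring: color 1: [0, 1, 4, 10, 11]; color 2: [2, 3, 7, 8, 9]; color 3: [5, 6].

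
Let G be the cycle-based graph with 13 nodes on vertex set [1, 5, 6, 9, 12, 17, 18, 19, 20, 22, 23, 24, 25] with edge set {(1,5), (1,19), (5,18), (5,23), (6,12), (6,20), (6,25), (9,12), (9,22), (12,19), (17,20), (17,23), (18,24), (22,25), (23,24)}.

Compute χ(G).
Clique number ω(G) = 2 (lower bound: χ ≥ ω).
Odd cycle [25, 22, 9, 12, 6] needs 3 colors (χ ≥ 3).
The coloring below uses 3 colors, so χ(G) = 3.
A valid 3-coloring: color 1: [5, 6, 17, 19, 22, 24]; color 2: [1, 12, 18, 20, 23, 25]; color 3: [9].

χ(G) = 3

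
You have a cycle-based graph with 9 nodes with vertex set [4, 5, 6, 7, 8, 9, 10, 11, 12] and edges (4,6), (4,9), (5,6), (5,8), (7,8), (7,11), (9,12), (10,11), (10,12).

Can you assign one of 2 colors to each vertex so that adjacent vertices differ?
No, G is not 2-colorable

Odd cycle [10, 11, 7, 8, 5, 6, 4, 9, 12] needs 3 colors (χ ≥ 3).
Hence χ(G) ≥ 3 > 2, so no proper 2-coloring exists.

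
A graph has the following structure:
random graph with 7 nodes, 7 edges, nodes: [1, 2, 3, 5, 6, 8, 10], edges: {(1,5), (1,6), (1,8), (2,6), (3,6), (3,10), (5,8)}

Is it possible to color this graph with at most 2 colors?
No, G is not 2-colorable

The clique on vertices [1, 5, 8] has size 3 > 2, so it alone needs 3 colors.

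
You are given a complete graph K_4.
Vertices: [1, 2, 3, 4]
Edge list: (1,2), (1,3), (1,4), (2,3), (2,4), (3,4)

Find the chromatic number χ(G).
Clique number ω(G) = 4 (lower bound: χ ≥ ω).
The clique on [1, 2, 3, 4] has size 4, forcing χ ≥ 4, and the coloring below uses 4 colors, so χ(G) = 4.
A valid 4-coloring: color 1: [4]; color 2: [2]; color 3: [3]; color 4: [1].

χ(G) = 4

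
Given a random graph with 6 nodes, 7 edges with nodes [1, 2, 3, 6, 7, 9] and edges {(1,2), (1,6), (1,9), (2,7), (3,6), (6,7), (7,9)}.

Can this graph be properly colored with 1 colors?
Edge (1,9) forces its endpoints to differ, so 1 color is not enough.

No, G is not 1-colorable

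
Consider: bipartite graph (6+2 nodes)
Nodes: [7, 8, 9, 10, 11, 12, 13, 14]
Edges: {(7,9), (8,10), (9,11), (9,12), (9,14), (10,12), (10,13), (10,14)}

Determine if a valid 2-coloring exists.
A valid 2-coloring: color 1: [9, 10]; color 2: [7, 8, 11, 12, 13, 14].
(χ(G) = 2 ≤ 2.)

Yes, G is 2-colorable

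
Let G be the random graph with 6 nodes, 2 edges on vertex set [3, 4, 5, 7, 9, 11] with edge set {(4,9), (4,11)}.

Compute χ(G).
χ(G) = 2

Clique number ω(G) = 2 (lower bound: χ ≥ ω).
The graph is bipartite (no odd cycle), so 2 colors suffice: χ(G) = 2.
A valid 2-coloring: color 1: [3, 4, 5, 7]; color 2: [9, 11].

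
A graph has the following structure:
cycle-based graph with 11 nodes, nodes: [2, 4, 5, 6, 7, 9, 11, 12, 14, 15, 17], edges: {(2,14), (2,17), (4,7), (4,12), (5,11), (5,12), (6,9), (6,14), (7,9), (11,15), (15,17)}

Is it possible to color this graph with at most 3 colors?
Yes, G is 3-colorable

A valid 3-coloring: color 1: [9, 11, 12, 14, 17]; color 2: [2, 4, 5, 6, 15]; color 3: [7].
(χ(G) = 3 ≤ 3.)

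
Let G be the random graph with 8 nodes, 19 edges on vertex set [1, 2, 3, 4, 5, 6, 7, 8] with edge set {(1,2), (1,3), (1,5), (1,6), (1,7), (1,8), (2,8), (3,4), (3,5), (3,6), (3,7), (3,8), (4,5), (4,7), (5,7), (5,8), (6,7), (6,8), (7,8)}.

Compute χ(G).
χ(G) = 5

Clique number ω(G) = 5 (lower bound: χ ≥ ω).
The clique on [1, 3, 5, 7, 8] has size 5, forcing χ ≥ 5, and the coloring below uses 5 colors, so χ(G) = 5.
A valid 5-coloring: color 1: [2, 3]; color 2: [1, 4]; color 3: [7]; color 4: [8]; color 5: [5, 6].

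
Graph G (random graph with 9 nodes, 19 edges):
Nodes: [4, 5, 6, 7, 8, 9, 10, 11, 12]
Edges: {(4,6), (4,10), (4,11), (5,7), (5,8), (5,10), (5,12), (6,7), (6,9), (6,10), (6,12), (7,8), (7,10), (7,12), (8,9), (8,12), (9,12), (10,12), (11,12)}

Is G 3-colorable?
The clique on vertices [5, 7, 8, 12] has size 4 > 3, so it alone needs 4 colors.

No, G is not 3-colorable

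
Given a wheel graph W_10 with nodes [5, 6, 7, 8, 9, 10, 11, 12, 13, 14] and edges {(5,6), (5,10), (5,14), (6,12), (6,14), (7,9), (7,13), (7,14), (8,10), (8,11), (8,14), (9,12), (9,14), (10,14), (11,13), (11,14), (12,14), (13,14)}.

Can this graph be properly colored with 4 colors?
A valid 4-coloring: color 1: [14]; color 2: [7, 10, 11, 12]; color 3: [5, 8, 9, 13]; color 4: [6].
(χ(G) = 4 ≤ 4.)

Yes, G is 4-colorable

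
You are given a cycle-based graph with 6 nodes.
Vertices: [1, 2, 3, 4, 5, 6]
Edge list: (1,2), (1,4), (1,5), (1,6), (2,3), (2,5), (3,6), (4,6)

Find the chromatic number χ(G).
χ(G) = 3

Clique number ω(G) = 3 (lower bound: χ ≥ ω).
The clique on [1, 2, 5] has size 3, forcing χ ≥ 3, and the coloring below uses 3 colors, so χ(G) = 3.
A valid 3-coloring: color 1: [1, 3]; color 2: [2, 6]; color 3: [4, 5].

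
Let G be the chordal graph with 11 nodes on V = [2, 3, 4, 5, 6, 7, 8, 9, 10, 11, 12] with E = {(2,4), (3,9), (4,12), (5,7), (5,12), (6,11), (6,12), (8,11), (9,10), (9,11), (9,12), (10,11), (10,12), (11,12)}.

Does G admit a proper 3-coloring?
The clique on vertices [9, 10, 11, 12] has size 4 > 3, so it alone needs 4 colors.

No, G is not 3-colorable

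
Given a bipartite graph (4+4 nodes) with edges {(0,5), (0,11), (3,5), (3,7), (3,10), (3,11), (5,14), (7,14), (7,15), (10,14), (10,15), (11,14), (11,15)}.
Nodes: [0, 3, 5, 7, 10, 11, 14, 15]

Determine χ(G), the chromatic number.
Clique number ω(G) = 2 (lower bound: χ ≥ ω).
The graph is bipartite (no odd cycle), so 2 colors suffice: χ(G) = 2.
A valid 2-coloring: color 1: [5, 7, 10, 11]; color 2: [0, 3, 14, 15].

χ(G) = 2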